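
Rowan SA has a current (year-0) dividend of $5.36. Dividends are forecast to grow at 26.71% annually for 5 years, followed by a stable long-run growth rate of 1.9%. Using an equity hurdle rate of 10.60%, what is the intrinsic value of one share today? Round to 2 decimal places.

Two-stage DDM. Project D₁…D_5 at 0.2671, terminal growth 0.019, discount at r = 0.106.
D_1 = 6.7917
D_2 = 8.6057
D_3 = 10.9043
D_4 = 13.8168
D_5 = 17.5073
Terminal value at t=5: TV = D_6/(r−g) = 17.8399/(0.106−0.019) = 205.0568
P₀ = 6.7917/(1+0.106)^1 + 8.6057/(1+0.106)^2 + 10.9043/(1+0.106)^3 + 13.8168/(1+0.106)^4 + 17.5073/(1+0.106)^5 + 205.0568/(1+0.106)^5 = 164.9566

$164.96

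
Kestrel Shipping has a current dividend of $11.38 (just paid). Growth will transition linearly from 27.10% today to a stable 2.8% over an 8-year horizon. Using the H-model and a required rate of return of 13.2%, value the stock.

$218.85

H-model: P₀ = D₀[(1+g_L) + H(g_S−g_L)]/(r−g_L), with H = 8/2 = 4.
P₀ = 11.38 × [(1+0.028) + 4×(0.271−0.028)] / (0.132−0.028)
   = 11.38 × 2.0000 / 0.104 = 218.8462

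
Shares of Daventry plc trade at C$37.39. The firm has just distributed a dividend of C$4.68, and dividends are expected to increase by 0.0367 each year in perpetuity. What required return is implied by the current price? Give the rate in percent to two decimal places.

16.65%

Rearranging the constant-growth DDM: r = D₁/P₀ + g.
D₁ = 4.68 × (1 + 0.0367) = 4.8518.
r = 4.8518 / 37.39 + 0.0367 = 0.12976 + 0.0367 = 0.16646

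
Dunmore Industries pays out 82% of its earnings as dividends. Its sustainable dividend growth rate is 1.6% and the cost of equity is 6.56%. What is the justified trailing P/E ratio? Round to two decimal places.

16.80

Justified trailing P/E = b(1+g)/(r−g) = 0.82×(1+0.016)/(0.0656−0.016) = 16.7968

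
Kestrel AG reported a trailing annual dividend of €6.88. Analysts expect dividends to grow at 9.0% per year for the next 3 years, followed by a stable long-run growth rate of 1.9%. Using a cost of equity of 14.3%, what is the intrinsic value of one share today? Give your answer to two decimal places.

€67.82

Two-stage DDM. Project D₁…D_3 at 0.09, terminal growth 0.019, discount at r = 0.143.
D_1 = 7.4992
D_2 = 8.1741
D_3 = 8.9098
Terminal value at t=3: TV = D_4/(r−g) = 9.0791/(0.143−0.019) = 73.2184
P₀ = 7.4992/(1+0.143)^1 + 8.1741/(1+0.143)^2 + 8.9098/(1+0.143)^3 + 73.2184/(1+0.143)^3 = 67.8166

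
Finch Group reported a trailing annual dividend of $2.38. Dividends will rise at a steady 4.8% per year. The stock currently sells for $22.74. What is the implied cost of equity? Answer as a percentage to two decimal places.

15.77%

Rearranging the constant-growth DDM: r = D₁/P₀ + g.
D₁ = 2.38 × (1 + 0.048) = 2.4942.
r = 2.4942 / 22.74 + 0.048 = 0.10969 + 0.048 = 0.15769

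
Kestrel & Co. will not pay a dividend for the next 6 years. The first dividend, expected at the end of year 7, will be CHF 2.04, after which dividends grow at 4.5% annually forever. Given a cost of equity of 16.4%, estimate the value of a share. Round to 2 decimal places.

CHF 6.89

Deferred-dividend DDM. At t=6 the remaining stream is a growing perpetuity with first payment D_7 = 2.04.
V_6 = D_7/(r−g) = 2.04/(0.164−0.045) = 17.1429
P₀ = V_6/(1+r)^6 = 17.1429/(1+0.164)^6 = 6.8923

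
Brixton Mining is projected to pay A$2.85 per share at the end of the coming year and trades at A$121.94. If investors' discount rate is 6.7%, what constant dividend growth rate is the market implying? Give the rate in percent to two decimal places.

4.36%

From P₀ = D₁/(r − g), the implied growth is g = r − D₁/P₀.
g = 0.067 − 2.85/121.94 = 0.067 − 0.02337 = 0.04363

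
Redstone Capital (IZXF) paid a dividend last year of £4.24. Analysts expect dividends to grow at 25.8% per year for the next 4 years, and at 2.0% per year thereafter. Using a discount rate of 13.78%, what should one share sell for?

Two-stage DDM. Project D₁…D_4 at 0.258, terminal growth 0.02, discount at r = 0.1378.
D_1 = 5.3339
D_2 = 6.7101
D_3 = 8.4413
D_4 = 10.6191
Terminal value at t=4: TV = D_5/(r−g) = 10.8315/(0.1378−0.02) = 91.9482
P₀ = 5.3339/(1+0.1378)^1 + 6.7101/(1+0.1378)^2 + 8.4413/(1+0.1378)^3 + 10.6191/(1+0.1378)^4 + 91.9482/(1+0.1378)^4 = 76.8010

£76.80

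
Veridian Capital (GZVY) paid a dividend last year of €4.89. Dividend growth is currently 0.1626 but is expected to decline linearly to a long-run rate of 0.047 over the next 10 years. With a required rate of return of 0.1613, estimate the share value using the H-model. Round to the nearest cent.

H-model: P₀ = D₀[(1+g_L) + H(g_S−g_L)]/(r−g_L), with H = 10/2 = 5.
P₀ = 4.89 × [(1+0.047) + 5×(0.1626−0.047)] / (0.1613−0.047)
   = 4.89 × 1.6250 / 0.1143 = 69.5210

€69.52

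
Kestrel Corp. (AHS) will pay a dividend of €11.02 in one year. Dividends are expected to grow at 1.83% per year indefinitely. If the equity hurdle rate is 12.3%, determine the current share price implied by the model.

Gordon growth model: P₀ = D₁/(r − g), with D₁ = 11.02 given directly.
P₀ = 11.0200 / (0.123 − 0.0183) = 11.0200 / 0.1047 = 105.2531

€105.25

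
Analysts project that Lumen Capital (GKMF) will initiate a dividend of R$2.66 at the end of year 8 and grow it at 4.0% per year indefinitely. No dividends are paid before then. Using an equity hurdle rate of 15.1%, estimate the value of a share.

Deferred-dividend DDM. At t=7 the remaining stream is a growing perpetuity with first payment D_8 = 2.66.
V_7 = D_8/(r−g) = 2.66/(0.151−0.04) = 23.9640
P₀ = V_7/(1+r)^7 = 23.9640/(1+0.151)^7 = 8.9543

R$8.95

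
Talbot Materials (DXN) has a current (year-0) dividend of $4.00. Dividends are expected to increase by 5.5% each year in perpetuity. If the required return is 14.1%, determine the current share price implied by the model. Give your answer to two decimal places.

$49.07

Gordon growth model: P₀ = D₁/(r − g). D₁ = 4.00 × (1 + 0.055) = 4.2200.
P₀ = 4.2200 / (0.141 − 0.055) = 4.2200 / 0.086 = 49.0698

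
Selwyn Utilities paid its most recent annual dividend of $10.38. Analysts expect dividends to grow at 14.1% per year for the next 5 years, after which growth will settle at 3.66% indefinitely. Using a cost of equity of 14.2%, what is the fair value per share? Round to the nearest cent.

$153.40

Two-stage DDM. Project D₁…D_5 at 0.141, terminal growth 0.0366, discount at r = 0.142.
D_1 = 11.8436
D_2 = 13.5135
D_3 = 15.4189
D_4 = 17.5930
D_5 = 20.0736
Terminal value at t=5: TV = D_6/(r−g) = 20.8083/(0.142−0.0366) = 197.4223
P₀ = 11.8436/(1+0.142)^1 + 13.5135/(1+0.142)^2 + 15.4189/(1+0.142)^3 + 17.5930/(1+0.142)^4 + 20.0736/(1+0.142)^5 + 197.4223/(1+0.142)^5 = 153.4041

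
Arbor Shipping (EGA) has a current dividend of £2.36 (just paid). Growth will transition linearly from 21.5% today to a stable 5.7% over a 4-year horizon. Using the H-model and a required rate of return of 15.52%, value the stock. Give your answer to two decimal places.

H-model: P₀ = D₀[(1+g_L) + H(g_S−g_L)]/(r−g_L), with H = 4/2 = 2.
P₀ = 2.36 × [(1+0.057) + 2×(0.215−0.057)] / (0.1552−0.057)
   = 2.36 × 1.3730 / 0.0982 = 32.9967

£33.00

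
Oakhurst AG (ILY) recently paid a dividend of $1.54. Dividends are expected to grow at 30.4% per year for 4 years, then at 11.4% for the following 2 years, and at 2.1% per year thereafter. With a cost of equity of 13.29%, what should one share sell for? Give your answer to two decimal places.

Three-stage DDM. Project D₁…D_6; terminal Gordon value at t=6 with g = 0.021; discount at r = 0.1329.
D_1 = 2.0082
D_2 = 2.6186
D_3 = 3.4147
D_4 = 4.4528
D_5 = 4.9604
D_6 = 5.5259
TV_6 = 5.6419/(0.1329−0.021) = 50.4193
P₀ = Σ Dₜ/(1+r)ᵗ + TV_6/(1+r)^6 = 37.9839

$37.98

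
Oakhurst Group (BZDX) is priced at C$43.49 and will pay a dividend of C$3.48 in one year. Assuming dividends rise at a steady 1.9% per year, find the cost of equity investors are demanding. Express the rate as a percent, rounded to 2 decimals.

9.90%

Rearranging the constant-growth DDM: r = D₁/P₀ + g.
r = 3.4800 / 43.49 + 0.019 = 0.08002 + 0.019 = 0.09902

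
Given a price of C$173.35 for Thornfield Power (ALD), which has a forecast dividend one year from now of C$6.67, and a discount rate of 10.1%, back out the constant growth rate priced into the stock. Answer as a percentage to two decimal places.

From P₀ = D₁/(r − g), the implied growth is g = r − D₁/P₀.
g = 0.101 − 6.67/173.35 = 0.101 − 0.03848 = 0.06252

6.25%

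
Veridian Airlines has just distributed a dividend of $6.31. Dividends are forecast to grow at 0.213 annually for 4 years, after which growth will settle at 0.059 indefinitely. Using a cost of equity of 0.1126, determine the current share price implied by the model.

$207.61

Two-stage DDM. Project D₁…D_4 at 0.213, terminal growth 0.059, discount at r = 0.1126.
D_1 = 7.6540
D_2 = 9.2843
D_3 = 11.2619
D_4 = 13.6607
Terminal value at t=4: TV = D_5/(r−g) = 14.4667/(0.1126−0.059) = 269.9005
P₀ = 7.6540/(1+0.1126)^1 + 9.2843/(1+0.1126)^2 + 11.2619/(1+0.1126)^3 + 13.6607/(1+0.1126)^4 + 269.9005/(1+0.1126)^4 = 207.6073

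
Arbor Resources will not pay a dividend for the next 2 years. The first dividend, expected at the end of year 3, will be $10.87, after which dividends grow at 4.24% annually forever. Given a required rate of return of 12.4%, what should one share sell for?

$105.44

Deferred-dividend DDM. At t=2 the remaining stream is a growing perpetuity with first payment D_3 = 10.87.
V_2 = D_3/(r−g) = 10.87/(0.124−0.0424) = 133.2108
P₀ = V_2/(1+r)^2 = 133.2108/(1+0.124)^2 = 105.4403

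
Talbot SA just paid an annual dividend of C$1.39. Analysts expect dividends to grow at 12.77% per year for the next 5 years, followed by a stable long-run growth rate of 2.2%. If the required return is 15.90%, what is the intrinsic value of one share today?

Two-stage DDM. Project D₁…D_5 at 0.1277, terminal growth 0.022, discount at r = 0.159.
D_1 = 1.5675
D_2 = 1.7677
D_3 = 1.9934
D_4 = 2.2480
D_5 = 2.5350
Terminal value at t=5: TV = D_6/(r−g) = 2.5908/(0.159−0.022) = 18.9109
P₀ = 1.5675/(1+0.159)^1 + 1.7677/(1+0.159)^2 + 1.9934/(1+0.159)^3 + 2.2480/(1+0.159)^4 + 2.5350/(1+0.159)^5 + 18.9109/(1+0.159)^5 = 15.4494

C$15.45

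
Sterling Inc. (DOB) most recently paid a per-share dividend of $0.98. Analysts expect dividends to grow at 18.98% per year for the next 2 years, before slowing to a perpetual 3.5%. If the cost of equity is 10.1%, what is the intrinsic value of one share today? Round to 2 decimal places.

$20.15

Two-stage DDM. Project D₁…D_2 at 0.1898, terminal growth 0.035, discount at r = 0.101.
D_1 = 1.1660
D_2 = 1.3873
Terminal value at t=2: TV = D_3/(r−g) = 1.4359/(0.101−0.035) = 21.7556
P₀ = 1.1660/(1+0.101)^1 + 1.3873/(1+0.101)^2 + 21.7556/(1+0.101)^2 = 20.1507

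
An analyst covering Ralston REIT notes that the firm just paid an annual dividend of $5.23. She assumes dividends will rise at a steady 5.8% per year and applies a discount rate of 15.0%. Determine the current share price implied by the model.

$60.15

Gordon growth model: P₀ = D₁/(r − g). D₁ = 5.23 × (1 + 0.058) = 5.5333.
P₀ = 5.5333 / (0.15 − 0.058) = 5.5333 / 0.092 = 60.1450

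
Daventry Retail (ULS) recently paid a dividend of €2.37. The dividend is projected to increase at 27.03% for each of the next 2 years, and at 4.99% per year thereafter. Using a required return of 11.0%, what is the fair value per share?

€60.04

Two-stage DDM. Project D₁…D_2 at 0.2703, terminal growth 0.0499, discount at r = 0.11.
D_1 = 3.0106
D_2 = 3.8244
Terminal value at t=2: TV = D_3/(r−g) = 4.0152/(0.11−0.0499) = 66.8089
P₀ = 3.0106/(1+0.11)^1 + 3.8244/(1+0.11)^2 + 66.8089/(1+0.11)^2 = 60.0398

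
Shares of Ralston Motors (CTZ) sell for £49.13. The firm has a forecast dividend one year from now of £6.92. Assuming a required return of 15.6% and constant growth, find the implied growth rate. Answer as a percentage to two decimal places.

1.51%

From P₀ = D₁/(r − g), the implied growth is g = r − D₁/P₀.
g = 0.156 − 6.92/49.13 = 0.156 − 0.14085 = 0.01515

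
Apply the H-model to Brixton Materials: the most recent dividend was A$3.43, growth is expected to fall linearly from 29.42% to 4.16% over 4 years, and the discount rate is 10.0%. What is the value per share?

H-model: P₀ = D₀[(1+g_L) + H(g_S−g_L)]/(r−g_L), with H = 4/2 = 2.
P₀ = 3.43 × [(1+0.0416) + 2×(0.2942−0.0416)] / (0.1−0.0416)
   = 3.43 × 1.5468 / 0.0584 = 90.8480

A$90.85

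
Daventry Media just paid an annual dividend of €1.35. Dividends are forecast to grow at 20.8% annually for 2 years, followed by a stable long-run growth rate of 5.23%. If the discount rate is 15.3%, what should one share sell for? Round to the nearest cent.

€18.38

Two-stage DDM. Project D₁…D_2 at 0.208, terminal growth 0.0523, discount at r = 0.153.
D_1 = 1.6308
D_2 = 1.9700
Terminal value at t=2: TV = D_3/(r−g) = 2.0730/(0.153−0.0523) = 20.5863
P₀ = 1.6308/(1+0.153)^1 + 1.9700/(1+0.153)^2 + 20.5863/(1+0.153)^2 = 18.3815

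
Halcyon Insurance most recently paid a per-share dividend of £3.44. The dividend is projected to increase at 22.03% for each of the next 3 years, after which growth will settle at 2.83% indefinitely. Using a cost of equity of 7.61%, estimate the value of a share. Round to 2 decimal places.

Two-stage DDM. Project D₁…D_3 at 0.2203, terminal growth 0.0283, discount at r = 0.0761.
D_1 = 4.1978
D_2 = 5.1226
D_3 = 6.2511
Terminal value at t=3: TV = D_4/(r−g) = 6.4280/(0.0761−0.0283) = 134.4777
P₀ = 4.1978/(1+0.0761)^1 + 5.1226/(1+0.0761)^2 + 6.2511/(1+0.0761)^3 + 134.4777/(1+0.0761)^3 = 121.2588

£121.26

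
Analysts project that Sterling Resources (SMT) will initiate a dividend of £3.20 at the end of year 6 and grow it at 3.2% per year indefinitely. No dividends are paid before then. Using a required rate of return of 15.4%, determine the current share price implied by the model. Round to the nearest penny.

Deferred-dividend DDM. At t=5 the remaining stream is a growing perpetuity with first payment D_6 = 3.20.
V_5 = D_6/(r−g) = 3.20/(0.154−0.032) = 26.2295
P₀ = V_5/(1+r)^5 = 26.2295/(1+0.154)^5 = 12.8163

£12.82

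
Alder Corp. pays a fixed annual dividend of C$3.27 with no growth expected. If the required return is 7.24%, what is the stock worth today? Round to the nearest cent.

C$45.17

Zero-growth DDM (perpetuity): P₀ = D/r = 3.27 / 0.0724 = 45.1657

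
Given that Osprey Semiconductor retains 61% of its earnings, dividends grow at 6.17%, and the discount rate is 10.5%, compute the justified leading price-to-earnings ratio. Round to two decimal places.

Payout ratio b = 1 − 0.61 = 0.39.
Justified leading P/E = b/(r−g) = 0.39/(0.105−0.0617) = 9.0069

9.01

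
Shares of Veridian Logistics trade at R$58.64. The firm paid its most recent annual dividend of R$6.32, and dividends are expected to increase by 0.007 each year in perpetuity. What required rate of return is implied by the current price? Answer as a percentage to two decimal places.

Rearranging the constant-growth DDM: r = D₁/P₀ + g.
D₁ = 6.32 × (1 + 0.007) = 6.3642.
r = 6.3642 / 58.64 + 0.007 = 0.10853 + 0.007 = 0.11553

11.55%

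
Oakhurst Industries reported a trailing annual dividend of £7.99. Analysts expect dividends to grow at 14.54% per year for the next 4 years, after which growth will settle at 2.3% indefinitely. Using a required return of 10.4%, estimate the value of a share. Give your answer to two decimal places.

£151.99

Two-stage DDM. Project D₁…D_4 at 0.1454, terminal growth 0.023, discount at r = 0.104.
D_1 = 9.1517
D_2 = 10.4824
D_3 = 12.0066
D_4 = 13.7523
Terminal value at t=4: TV = D_5/(r−g) = 14.0686/(0.104−0.023) = 173.6865
P₀ = 9.1517/(1+0.104)^1 + 10.4824/(1+0.104)^2 + 12.0066/(1+0.104)^3 + 13.7523/(1+0.104)^4 + 173.6865/(1+0.104)^4 = 151.9910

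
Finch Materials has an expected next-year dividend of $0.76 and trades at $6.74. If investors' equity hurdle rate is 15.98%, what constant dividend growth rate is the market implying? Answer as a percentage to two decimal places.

4.70%

From P₀ = D₁/(r − g), the implied growth is g = r − D₁/P₀.
g = 0.1598 − 0.76/6.74 = 0.1598 − 0.11276 = 0.04704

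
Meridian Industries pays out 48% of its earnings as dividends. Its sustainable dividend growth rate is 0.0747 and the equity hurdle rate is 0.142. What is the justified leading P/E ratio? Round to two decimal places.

7.13

Justified leading P/E = b/(r−g) = 0.48/(0.142−0.0747) = 7.1322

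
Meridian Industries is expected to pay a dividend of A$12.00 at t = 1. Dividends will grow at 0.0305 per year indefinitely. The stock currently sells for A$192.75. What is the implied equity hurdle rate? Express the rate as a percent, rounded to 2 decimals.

Rearranging the constant-growth DDM: r = D₁/P₀ + g.
r = 12.0000 / 192.75 + 0.0305 = 0.06226 + 0.0305 = 0.09276

9.28%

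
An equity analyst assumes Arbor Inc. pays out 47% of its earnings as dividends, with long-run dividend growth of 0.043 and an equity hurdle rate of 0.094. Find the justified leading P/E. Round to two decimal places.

Justified leading P/E = b/(r−g) = 0.47/(0.094−0.043) = 9.2157

9.22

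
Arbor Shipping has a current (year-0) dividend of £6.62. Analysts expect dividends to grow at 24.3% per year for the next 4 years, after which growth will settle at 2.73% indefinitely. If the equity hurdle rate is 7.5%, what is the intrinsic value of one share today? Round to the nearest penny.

£293.42

Two-stage DDM. Project D₁…D_4 at 0.243, terminal growth 0.0273, discount at r = 0.075.
D_1 = 8.2287
D_2 = 10.2282
D_3 = 12.7137
D_4 = 15.8031
Terminal value at t=4: TV = D_5/(r−g) = 16.2345/(0.075−0.0273) = 340.3466
P₀ = 8.2287/(1+0.075)^1 + 10.2282/(1+0.075)^2 + 12.7137/(1+0.075)^3 + 15.8031/(1+0.075)^4 + 340.3466/(1+0.075)^4 = 293.4245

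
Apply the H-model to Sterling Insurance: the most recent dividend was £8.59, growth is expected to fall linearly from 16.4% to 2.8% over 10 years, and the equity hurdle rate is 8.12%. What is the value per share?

£275.78

H-model: P₀ = D₀[(1+g_L) + H(g_S−g_L)]/(r−g_L), with H = 10/2 = 5.
P₀ = 8.59 × [(1+0.028) + 5×(0.164−0.028)] / (0.0812−0.028)
   = 8.59 × 1.7080 / 0.0532 = 275.7842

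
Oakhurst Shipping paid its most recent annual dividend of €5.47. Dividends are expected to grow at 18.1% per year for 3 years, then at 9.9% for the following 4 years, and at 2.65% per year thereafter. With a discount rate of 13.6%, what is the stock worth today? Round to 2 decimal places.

Three-stage DDM. Project D₁…D_7; terminal Gordon value at t=7 with g = 0.0265; discount at r = 0.136.
D_1 = 6.4601
D_2 = 7.6293
D_3 = 9.0103
D_4 = 9.9023
D_5 = 10.8826
D_6 = 11.9600
D_7 = 13.1440
TV_7 = 13.4923/(0.136−0.0265) = 123.2176
P₀ = Σ Dₜ/(1+r)ᵗ + TV_7/(1+r)^7 = 90.8606

€90.86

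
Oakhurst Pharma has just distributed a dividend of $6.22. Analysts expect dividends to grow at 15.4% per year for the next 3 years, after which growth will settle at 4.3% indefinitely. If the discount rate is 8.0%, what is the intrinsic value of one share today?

Two-stage DDM. Project D₁…D_3 at 0.154, terminal growth 0.043, discount at r = 0.08.
D_1 = 7.1779
D_2 = 8.2833
D_3 = 9.5589
Terminal value at t=3: TV = D_4/(r−g) = 9.9699/(0.08−0.043) = 269.4576
P₀ = 7.1779/(1+0.08)^1 + 8.2833/(1+0.08)^2 + 9.5589/(1+0.08)^3 + 269.4576/(1+0.08)^3 = 235.2400

$235.24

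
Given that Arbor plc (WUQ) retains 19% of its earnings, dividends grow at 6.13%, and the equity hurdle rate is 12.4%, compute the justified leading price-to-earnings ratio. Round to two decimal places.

12.92

Payout ratio b = 1 − 0.19 = 0.81.
Justified leading P/E = b/(r−g) = 0.81/(0.124−0.0613) = 12.9187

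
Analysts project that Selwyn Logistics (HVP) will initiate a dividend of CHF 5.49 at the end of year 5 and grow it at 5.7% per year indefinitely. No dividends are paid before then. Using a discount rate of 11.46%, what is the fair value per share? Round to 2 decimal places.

CHF 61.76

Deferred-dividend DDM. At t=4 the remaining stream is a growing perpetuity with first payment D_5 = 5.49.
V_4 = D_5/(r−g) = 5.49/(0.1146−0.057) = 95.3125
P₀ = V_4/(1+r)^4 = 95.3125/(1+0.1146)^4 = 61.7552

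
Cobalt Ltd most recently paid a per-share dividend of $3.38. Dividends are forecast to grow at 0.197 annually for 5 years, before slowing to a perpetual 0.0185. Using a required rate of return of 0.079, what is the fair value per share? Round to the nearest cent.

$118.93

Two-stage DDM. Project D₁…D_5 at 0.197, terminal growth 0.0185, discount at r = 0.079.
D_1 = 4.0459
D_2 = 4.8429
D_3 = 5.7969
D_4 = 6.9389
D_5 = 8.3059
Terminal value at t=5: TV = D_6/(r−g) = 8.4596/(0.079−0.0185) = 139.8277
P₀ = 4.0459/(1+0.079)^1 + 4.8429/(1+0.079)^2 + 5.7969/(1+0.079)^3 + 6.9389/(1+0.079)^4 + 8.3059/(1+0.079)^5 + 139.8277/(1+0.079)^5 = 118.9285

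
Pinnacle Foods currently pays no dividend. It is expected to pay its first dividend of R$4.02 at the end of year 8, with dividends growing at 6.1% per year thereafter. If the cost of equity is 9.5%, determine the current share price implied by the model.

Deferred-dividend DDM. At t=7 the remaining stream is a growing perpetuity with first payment D_8 = 4.02.
V_7 = D_8/(r−g) = 4.02/(0.095−0.061) = 118.2353
P₀ = V_7/(1+r)^7 = 118.2353/(1+0.095)^7 = 62.6395

R$62.64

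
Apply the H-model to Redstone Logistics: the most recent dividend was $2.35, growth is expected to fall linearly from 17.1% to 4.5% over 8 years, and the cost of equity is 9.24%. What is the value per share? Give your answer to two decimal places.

H-model: P₀ = D₀[(1+g_L) + H(g_S−g_L)]/(r−g_L), with H = 8/2 = 4.
P₀ = 2.35 × [(1+0.045) + 4×(0.171−0.045)] / (0.0924−0.045)
   = 2.35 × 1.5490 / 0.0474 = 76.7964

$76.80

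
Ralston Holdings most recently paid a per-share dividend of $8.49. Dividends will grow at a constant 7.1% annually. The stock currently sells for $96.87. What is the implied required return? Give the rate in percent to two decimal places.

Rearranging the constant-growth DDM: r = D₁/P₀ + g.
D₁ = 8.49 × (1 + 0.071) = 9.0928.
r = 9.0928 / 96.87 + 0.071 = 0.09387 + 0.071 = 0.16487

16.49%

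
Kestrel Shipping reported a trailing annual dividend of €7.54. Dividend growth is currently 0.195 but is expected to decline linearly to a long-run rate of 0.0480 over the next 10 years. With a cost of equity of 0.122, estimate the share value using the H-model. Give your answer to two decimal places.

H-model: P₀ = D₀[(1+g_L) + H(g_S−g_L)]/(r−g_L), with H = 10/2 = 5.
P₀ = 7.54 × [(1+0.048) + 5×(0.195−0.048)] / (0.122−0.048)
   = 7.54 × 1.7830 / 0.074 = 181.6732

€181.67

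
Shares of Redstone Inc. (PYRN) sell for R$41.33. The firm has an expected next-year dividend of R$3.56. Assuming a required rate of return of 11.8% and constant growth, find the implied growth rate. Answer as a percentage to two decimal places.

3.19%

From P₀ = D₁/(r − g), the implied growth is g = r − D₁/P₀.
g = 0.118 − 3.56/41.33 = 0.118 − 0.08614 = 0.03186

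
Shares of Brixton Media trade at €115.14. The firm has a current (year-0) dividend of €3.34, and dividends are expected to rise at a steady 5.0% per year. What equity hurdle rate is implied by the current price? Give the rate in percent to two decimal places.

8.05%

Rearranging the constant-growth DDM: r = D₁/P₀ + g.
D₁ = 3.34 × (1 + 0.05) = 3.5070.
r = 3.5070 / 115.14 + 0.05 = 0.03046 + 0.05 = 0.08046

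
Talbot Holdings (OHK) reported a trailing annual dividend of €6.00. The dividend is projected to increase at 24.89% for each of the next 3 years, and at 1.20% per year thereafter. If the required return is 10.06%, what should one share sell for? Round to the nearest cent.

Two-stage DDM. Project D₁…D_3 at 0.2489, terminal growth 0.012, discount at r = 0.1006.
D_1 = 7.4934
D_2 = 9.3585
D_3 = 11.6878
Terminal value at t=3: TV = D_4/(r−g) = 11.8281/(0.1006−0.012) = 133.4999
P₀ = 7.4934/(1+0.1006)^1 + 9.3585/(1+0.1006)^2 + 11.6878/(1+0.1006)^3 + 133.4999/(1+0.1006)^3 = 123.4378

€123.44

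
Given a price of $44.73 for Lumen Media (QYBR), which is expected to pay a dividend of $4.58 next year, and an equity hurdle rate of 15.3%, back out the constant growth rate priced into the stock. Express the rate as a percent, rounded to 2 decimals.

From P₀ = D₁/(r − g), the implied growth is g = r − D₁/P₀.
g = 0.153 − 4.58/44.73 = 0.153 − 0.10239 = 0.05061

5.06%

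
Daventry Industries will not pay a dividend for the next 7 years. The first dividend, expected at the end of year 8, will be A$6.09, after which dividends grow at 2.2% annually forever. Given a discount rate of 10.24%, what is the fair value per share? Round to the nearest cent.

Deferred-dividend DDM. At t=7 the remaining stream is a growing perpetuity with first payment D_8 = 6.09.
V_7 = D_8/(r−g) = 6.09/(0.1024−0.022) = 75.7463
P₀ = V_7/(1+r)^7 = 75.7463/(1+0.1024)^7 = 38.2813

A$38.28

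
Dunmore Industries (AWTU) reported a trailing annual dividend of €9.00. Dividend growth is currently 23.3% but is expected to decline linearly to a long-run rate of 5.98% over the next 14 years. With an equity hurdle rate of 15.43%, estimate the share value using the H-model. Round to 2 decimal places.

€216.40

H-model: P₀ = D₀[(1+g_L) + H(g_S−g_L)]/(r−g_L), with H = 14/2 = 7.
P₀ = 9.00 × [(1+0.0598) + 7×(0.233−0.0598)] / (0.1543−0.0598)
   = 9.00 × 2.2722 / 0.0945 = 216.4000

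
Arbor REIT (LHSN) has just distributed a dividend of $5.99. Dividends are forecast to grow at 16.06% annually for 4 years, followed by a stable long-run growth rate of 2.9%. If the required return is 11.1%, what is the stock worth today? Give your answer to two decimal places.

$116.27

Two-stage DDM. Project D₁…D_4 at 0.1606, terminal growth 0.029, discount at r = 0.111.
D_1 = 6.9520
D_2 = 8.0685
D_3 = 9.3643
D_4 = 10.8682
Terminal value at t=4: TV = D_5/(r−g) = 11.1834/(0.111−0.029) = 136.3825
P₀ = 6.9520/(1+0.111)^1 + 8.0685/(1+0.111)^2 + 9.3643/(1+0.111)^3 + 10.8682/(1+0.111)^4 + 136.3825/(1+0.111)^4 = 116.2726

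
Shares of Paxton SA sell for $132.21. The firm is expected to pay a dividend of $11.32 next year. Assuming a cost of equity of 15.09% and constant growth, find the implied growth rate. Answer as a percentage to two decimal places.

From P₀ = D₁/(r − g), the implied growth is g = r − D₁/P₀.
g = 0.1509 − 11.32/132.21 = 0.1509 − 0.08562 = 0.06528

6.53%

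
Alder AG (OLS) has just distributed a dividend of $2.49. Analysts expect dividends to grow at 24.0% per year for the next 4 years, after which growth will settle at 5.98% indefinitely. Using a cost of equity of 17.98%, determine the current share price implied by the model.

$38.13

Two-stage DDM. Project D₁…D_4 at 0.24, terminal growth 0.0598, discount at r = 0.1798.
D_1 = 3.0876
D_2 = 3.8286
D_3 = 4.7475
D_4 = 5.8869
Terminal value at t=4: TV = D_5/(r−g) = 6.2389/(0.1798−0.0598) = 51.9911
P₀ = 3.0876/(1+0.1798)^1 + 3.8286/(1+0.1798)^2 + 4.7475/(1+0.1798)^3 + 5.8869/(1+0.1798)^4 + 51.9911/(1+0.1798)^4 = 38.1316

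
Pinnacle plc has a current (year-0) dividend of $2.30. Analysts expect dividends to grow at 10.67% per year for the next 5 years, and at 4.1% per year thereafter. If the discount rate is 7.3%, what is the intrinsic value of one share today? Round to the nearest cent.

Two-stage DDM. Project D₁…D_5 at 0.1067, terminal growth 0.041, discount at r = 0.073.
D_1 = 2.5454
D_2 = 2.8170
D_3 = 3.1176
D_4 = 3.4502
D_5 = 3.8184
Terminal value at t=5: TV = D_6/(r−g) = 3.9749/(0.073−0.041) = 124.2162
P₀ = 2.5454/(1+0.073)^1 + 2.8170/(1+0.073)^2 + 3.1176/(1+0.073)^3 + 3.4502/(1+0.073)^4 + 3.8184/(1+0.073)^5 + 124.2162/(1+0.073)^5 = 99.9632

$99.96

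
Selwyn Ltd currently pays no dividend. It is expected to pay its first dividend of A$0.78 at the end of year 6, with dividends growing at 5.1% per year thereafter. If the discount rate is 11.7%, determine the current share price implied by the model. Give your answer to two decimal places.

A$6.80

Deferred-dividend DDM. At t=5 the remaining stream is a growing perpetuity with first payment D_6 = 0.78.
V_5 = D_6/(r−g) = 0.78/(0.117−0.051) = 11.8182
P₀ = V_5/(1+r)^5 = 11.8182/(1+0.117)^5 = 6.7965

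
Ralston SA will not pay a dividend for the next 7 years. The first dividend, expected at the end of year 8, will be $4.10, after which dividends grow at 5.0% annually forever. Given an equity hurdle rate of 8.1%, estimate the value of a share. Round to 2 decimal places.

$76.67

Deferred-dividend DDM. At t=7 the remaining stream is a growing perpetuity with first payment D_8 = 4.10.
V_7 = D_8/(r−g) = 4.10/(0.081−0.05) = 132.2581
P₀ = V_7/(1+r)^7 = 132.2581/(1+0.081)^7 = 76.6730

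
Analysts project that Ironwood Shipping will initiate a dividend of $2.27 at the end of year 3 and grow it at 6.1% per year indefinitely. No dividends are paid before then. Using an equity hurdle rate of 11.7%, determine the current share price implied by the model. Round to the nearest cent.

$32.49

Deferred-dividend DDM. At t=2 the remaining stream is a growing perpetuity with first payment D_3 = 2.27.
V_2 = D_3/(r−g) = 2.27/(0.117−0.061) = 40.5357
P₀ = V_2/(1+r)^2 = 40.5357/(1+0.117)^2 = 32.4886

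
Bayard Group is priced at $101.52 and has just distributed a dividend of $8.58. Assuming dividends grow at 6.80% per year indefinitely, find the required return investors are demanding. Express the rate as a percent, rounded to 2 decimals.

15.83%

Rearranging the constant-growth DDM: r = D₁/P₀ + g.
D₁ = 8.58 × (1 + 0.068) = 9.1634.
r = 9.1634 / 101.52 + 0.068 = 0.09026 + 0.068 = 0.15826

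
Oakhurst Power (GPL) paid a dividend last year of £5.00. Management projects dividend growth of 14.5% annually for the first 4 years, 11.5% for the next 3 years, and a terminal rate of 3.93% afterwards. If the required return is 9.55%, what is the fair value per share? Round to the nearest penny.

£157.25

Three-stage DDM. Project D₁…D_7; terminal Gordon value at t=7 with g = 0.0393; discount at r = 0.0955.
D_1 = 5.7250
D_2 = 6.5551
D_3 = 7.5056
D_4 = 8.5939
D_5 = 9.5822
D_6 = 10.6842
D_7 = 11.9129
TV_7 = 12.3811/(0.0955−0.0393) = 220.3034
P₀ = Σ Dₜ/(1+r)ᵗ + TV_7/(1+r)^7 = 157.2504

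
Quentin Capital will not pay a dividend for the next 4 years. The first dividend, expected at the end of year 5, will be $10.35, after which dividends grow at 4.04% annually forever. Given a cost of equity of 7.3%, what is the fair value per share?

Deferred-dividend DDM. At t=4 the remaining stream is a growing perpetuity with first payment D_5 = 10.35.
V_4 = D_5/(r−g) = 10.35/(0.073−0.0404) = 317.4847
P₀ = V_4/(1+r)^4 = 317.4847/(1+0.073)^4 = 239.5101

$239.51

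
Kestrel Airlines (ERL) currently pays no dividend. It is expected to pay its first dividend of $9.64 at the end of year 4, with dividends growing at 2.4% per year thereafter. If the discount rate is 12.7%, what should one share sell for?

$65.38

Deferred-dividend DDM. At t=3 the remaining stream is a growing perpetuity with first payment D_4 = 9.64.
V_3 = D_4/(r−g) = 9.64/(0.127−0.024) = 93.5922
P₀ = V_3/(1+r)^3 = 93.5922/(1+0.127)^3 = 65.3835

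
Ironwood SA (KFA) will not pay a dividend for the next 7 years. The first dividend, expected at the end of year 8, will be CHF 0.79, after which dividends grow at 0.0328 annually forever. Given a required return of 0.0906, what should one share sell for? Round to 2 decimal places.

CHF 7.45

Deferred-dividend DDM. At t=7 the remaining stream is a growing perpetuity with first payment D_8 = 0.79.
V_7 = D_8/(r−g) = 0.79/(0.0906−0.0328) = 13.6678
P₀ = V_7/(1+r)^7 = 13.6678/(1+0.0906)^7 = 7.4480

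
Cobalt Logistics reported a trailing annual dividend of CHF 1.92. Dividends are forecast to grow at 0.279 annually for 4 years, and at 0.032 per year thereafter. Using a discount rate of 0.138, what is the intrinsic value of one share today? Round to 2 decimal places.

Two-stage DDM. Project D₁…D_4 at 0.279, terminal growth 0.032, discount at r = 0.138.
D_1 = 2.4557
D_2 = 3.1408
D_3 = 4.0171
D_4 = 5.1379
Terminal value at t=4: TV = D_5/(r−g) = 5.3023/(0.138−0.032) = 50.0216
P₀ = 2.4557/(1+0.138)^1 + 3.1408/(1+0.138)^2 + 4.0171/(1+0.138)^3 + 5.1379/(1+0.138)^4 + 50.0216/(1+0.138)^4 = 40.1979

CHF 40.20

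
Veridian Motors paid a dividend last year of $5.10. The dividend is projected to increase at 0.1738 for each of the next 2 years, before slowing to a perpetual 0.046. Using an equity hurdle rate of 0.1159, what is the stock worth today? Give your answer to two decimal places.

Two-stage DDM. Project D₁…D_2 at 0.1738, terminal growth 0.046, discount at r = 0.1159.
D_1 = 5.9864
D_2 = 7.0268
Terminal value at t=2: TV = D_3/(r−g) = 7.3500/(0.1159−0.046) = 105.1509
P₀ = 5.9864/(1+0.1159)^1 + 7.0268/(1+0.1159)^2 + 105.1509/(1+0.1159)^2 = 95.4503

$95.45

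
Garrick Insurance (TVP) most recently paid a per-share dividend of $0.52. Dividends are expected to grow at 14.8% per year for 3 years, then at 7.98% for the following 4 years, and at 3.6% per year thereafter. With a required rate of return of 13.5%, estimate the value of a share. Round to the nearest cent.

Three-stage DDM. Project D₁…D_7; terminal Gordon value at t=7 with g = 0.036; discount at r = 0.135.
D_1 = 0.5970
D_2 = 0.6853
D_3 = 0.7867
D_4 = 0.8495
D_5 = 0.9173
D_6 = 0.9905
D_7 = 1.0696
TV_7 = 1.1081/(0.135−0.036) = 11.1925
P₀ = Σ Dₜ/(1+r)ᵗ + TV_7/(1+r)^7 = 8.1117

$8.11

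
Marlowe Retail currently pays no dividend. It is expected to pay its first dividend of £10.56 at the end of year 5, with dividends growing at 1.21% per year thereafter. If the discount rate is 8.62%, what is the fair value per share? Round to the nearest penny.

£102.38

Deferred-dividend DDM. At t=4 the remaining stream is a growing perpetuity with first payment D_5 = 10.56.
V_4 = D_5/(r−g) = 10.56/(0.0862−0.0121) = 142.5101
P₀ = V_4/(1+r)^4 = 142.5101/(1+0.0862)^4 = 102.3780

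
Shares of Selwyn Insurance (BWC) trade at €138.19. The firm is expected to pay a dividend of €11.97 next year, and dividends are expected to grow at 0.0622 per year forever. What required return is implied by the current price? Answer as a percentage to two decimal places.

14.88%

Rearranging the constant-growth DDM: r = D₁/P₀ + g.
r = 11.9700 / 138.19 + 0.0622 = 0.08662 + 0.0622 = 0.14882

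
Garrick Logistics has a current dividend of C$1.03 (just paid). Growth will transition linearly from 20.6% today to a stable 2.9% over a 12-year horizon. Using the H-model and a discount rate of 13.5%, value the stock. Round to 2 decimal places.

C$20.32

H-model: P₀ = D₀[(1+g_L) + H(g_S−g_L)]/(r−g_L), with H = 12/2 = 6.
P₀ = 1.03 × [(1+0.029) + 6×(0.206−0.029)] / (0.135−0.029)
   = 1.03 × 2.0910 / 0.106 = 20.3182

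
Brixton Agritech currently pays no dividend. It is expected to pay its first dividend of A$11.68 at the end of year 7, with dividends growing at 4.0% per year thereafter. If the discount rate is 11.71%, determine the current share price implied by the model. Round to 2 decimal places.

A$77.95

Deferred-dividend DDM. At t=6 the remaining stream is a growing perpetuity with first payment D_7 = 11.68.
V_6 = D_7/(r−g) = 11.68/(0.1171−0.04) = 151.4916
P₀ = V_6/(1+r)^6 = 151.4916/(1+0.1171)^6 = 77.9536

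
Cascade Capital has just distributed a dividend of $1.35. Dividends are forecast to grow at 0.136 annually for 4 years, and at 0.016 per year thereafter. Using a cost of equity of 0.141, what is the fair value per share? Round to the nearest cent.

Two-stage DDM. Project D₁…D_4 at 0.136, terminal growth 0.016, discount at r = 0.141.
D_1 = 1.5336
D_2 = 1.7422
D_3 = 1.9791
D_4 = 2.2483
Terminal value at t=4: TV = D_5/(r−g) = 2.2842/(0.141−0.016) = 18.2739
P₀ = 1.5336/(1+0.141)^1 + 1.7422/(1+0.141)^2 + 1.9791/(1+0.141)^3 + 2.2483/(1+0.141)^4 + 18.2739/(1+0.141)^4 = 16.1228

$16.12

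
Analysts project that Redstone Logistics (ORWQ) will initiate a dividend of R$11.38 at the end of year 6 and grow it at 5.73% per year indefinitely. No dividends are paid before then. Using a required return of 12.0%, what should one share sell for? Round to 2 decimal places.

Deferred-dividend DDM. At t=5 the remaining stream is a growing perpetuity with first payment D_6 = 11.38.
V_5 = D_6/(r−g) = 11.38/(0.12−0.0573) = 181.4992
P₀ = V_5/(1+r)^5 = 181.4992/(1+0.12)^5 = 102.9875

R$102.99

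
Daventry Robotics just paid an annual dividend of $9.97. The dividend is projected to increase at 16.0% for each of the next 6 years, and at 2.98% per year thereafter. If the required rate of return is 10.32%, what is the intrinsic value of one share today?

$260.62

Two-stage DDM. Project D₁…D_6 at 0.16, terminal growth 0.0298, discount at r = 0.1032.
D_1 = 11.5652
D_2 = 13.4156
D_3 = 15.5621
D_4 = 18.0521
D_5 = 20.9404
D_6 = 24.2909
Terminal value at t=6: TV = D_7/(r−g) = 25.0147/(0.1032−0.0298) = 340.8003
P₀ = 11.5652/(1+0.1032)^1 + 13.4156/(1+0.1032)^2 + 15.5621/(1+0.1032)^3 + 18.0521/(1+0.1032)^4 + 20.9404/(1+0.1032)^5 + 24.2909/(1+0.1032)^6 + 340.8003/(1+0.1032)^6 = 260.6229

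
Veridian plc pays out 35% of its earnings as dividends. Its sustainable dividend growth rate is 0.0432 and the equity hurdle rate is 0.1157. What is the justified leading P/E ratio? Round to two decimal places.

4.83

Justified leading P/E = b/(r−g) = 0.35/(0.1157−0.0432) = 4.8276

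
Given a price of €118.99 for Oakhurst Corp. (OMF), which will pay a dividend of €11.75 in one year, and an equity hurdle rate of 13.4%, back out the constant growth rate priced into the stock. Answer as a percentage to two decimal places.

From P₀ = D₁/(r − g), the implied growth is g = r − D₁/P₀.
g = 0.134 − 11.75/118.99 = 0.134 − 0.09875 = 0.03525

3.53%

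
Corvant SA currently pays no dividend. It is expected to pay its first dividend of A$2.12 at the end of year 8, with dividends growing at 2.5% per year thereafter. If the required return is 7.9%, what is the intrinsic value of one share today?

A$23.06

Deferred-dividend DDM. At t=7 the remaining stream is a growing perpetuity with first payment D_8 = 2.12.
V_7 = D_8/(r−g) = 2.12/(0.079−0.025) = 39.2593
P₀ = V_7/(1+r)^7 = 39.2593/(1+0.079)^7 = 23.0564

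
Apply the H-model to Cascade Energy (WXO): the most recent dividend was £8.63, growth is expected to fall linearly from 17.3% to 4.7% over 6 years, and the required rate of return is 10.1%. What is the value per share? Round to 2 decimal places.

H-model: P₀ = D₀[(1+g_L) + H(g_S−g_L)]/(r−g_L), with H = 6/2 = 3.
P₀ = 8.63 × [(1+0.047) + 3×(0.173−0.047)] / (0.101−0.047)
   = 8.63 × 1.4250 / 0.054 = 227.7361

£227.74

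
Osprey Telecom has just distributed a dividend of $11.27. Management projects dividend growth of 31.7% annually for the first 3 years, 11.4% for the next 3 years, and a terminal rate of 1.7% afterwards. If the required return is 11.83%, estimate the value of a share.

Three-stage DDM. Project D₁…D_6; terminal Gordon value at t=6 with g = 0.017; discount at r = 0.1183.
D_1 = 14.8426
D_2 = 19.5477
D_3 = 25.7443
D_4 = 28.6792
D_5 = 31.9486
D_6 = 35.5907
TV_6 = 36.1958/(0.1183−0.017) = 357.3126
P₀ = Σ Dₜ/(1+r)ᵗ + TV_6/(1+r)^6 = 284.7946

$284.79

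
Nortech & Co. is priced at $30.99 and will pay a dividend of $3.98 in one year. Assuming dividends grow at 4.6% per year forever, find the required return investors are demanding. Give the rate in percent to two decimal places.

17.44%

Rearranging the constant-growth DDM: r = D₁/P₀ + g.
r = 3.9800 / 30.99 + 0.046 = 0.12843 + 0.046 = 0.17443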